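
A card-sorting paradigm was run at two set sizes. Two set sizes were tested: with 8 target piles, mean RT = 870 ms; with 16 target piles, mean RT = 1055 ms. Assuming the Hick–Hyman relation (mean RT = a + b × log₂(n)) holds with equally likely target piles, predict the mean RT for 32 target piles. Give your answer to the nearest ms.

1240 ms

Fit slope and intercept:
  b = (1055 − 870) / (log₂ 16 − log₂ 8) = 185 / (4 − 3) = 185 ms/bit
  a = 870 − 185 × 3 = 315 ms
Then RT(32) = 315 + 185 × log₂ 32 = 315 + 185 × 5 ≈ 1240.000 ms.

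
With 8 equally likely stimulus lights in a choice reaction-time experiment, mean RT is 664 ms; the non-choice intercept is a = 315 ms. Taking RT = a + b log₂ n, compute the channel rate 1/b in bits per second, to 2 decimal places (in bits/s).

8.60 bits/s

Choice component = 664 − 315 = 349 ms over log₂(8) = 3 bits.
b = 349 / 3 = 116.333 ms/bit, so 1/b = 8.596 bits/s.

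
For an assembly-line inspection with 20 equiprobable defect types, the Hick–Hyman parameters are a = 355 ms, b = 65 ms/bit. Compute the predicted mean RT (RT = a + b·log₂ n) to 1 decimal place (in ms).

log₂(20) = 4.3219 bits, so RT = 355 + 65 × 4.3219 ≈ 635.925 ms.

635.9 ms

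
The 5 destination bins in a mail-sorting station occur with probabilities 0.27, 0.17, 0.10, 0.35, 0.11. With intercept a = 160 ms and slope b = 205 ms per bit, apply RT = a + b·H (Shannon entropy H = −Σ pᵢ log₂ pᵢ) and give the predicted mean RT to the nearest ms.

H = 0.27·log₂(1/0.27) + 0.17·log₂(1/0.17) + 0.10·log₂(1/0.10) + 0.35·log₂(1/0.35) + 0.11·log₂(1/0.11) = 2.1572 bits.
RT = 160 + 205 × 2.1572 = 602.22 ms.

602 ms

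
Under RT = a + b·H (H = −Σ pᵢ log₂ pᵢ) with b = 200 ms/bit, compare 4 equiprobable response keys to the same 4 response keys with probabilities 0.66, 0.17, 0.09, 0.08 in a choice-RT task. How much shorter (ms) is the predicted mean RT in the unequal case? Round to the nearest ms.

The RT saving is b·ΔH. Equiprobable H₀ = log₂(4) = 2.0000 bits; with the given probabilities H = 1.4344 bits.
b·(H₀ − H) = 200 × (2.0000 − 1.4344) = 113.12 ms.

113 ms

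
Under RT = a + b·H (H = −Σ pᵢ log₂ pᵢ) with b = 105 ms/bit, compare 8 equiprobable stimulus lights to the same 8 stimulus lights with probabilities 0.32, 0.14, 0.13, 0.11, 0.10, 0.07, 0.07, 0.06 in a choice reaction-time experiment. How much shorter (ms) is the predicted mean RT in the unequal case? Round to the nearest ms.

Equiprobable entropy H₀ = log₂ 8 = 3.0000 bits.
Skewed entropy H = −Σ pᵢ log₂ pᵢ = 2.7689 bits.
ΔRT = b·(H₀ − H) = 105 × 0.2311 = 24.26 ms.

24 ms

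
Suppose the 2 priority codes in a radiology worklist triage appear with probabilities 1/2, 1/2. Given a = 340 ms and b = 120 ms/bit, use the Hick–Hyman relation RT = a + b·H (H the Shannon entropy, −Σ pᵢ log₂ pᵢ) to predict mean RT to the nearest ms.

460 ms

Each term −pᵢ log₂ pᵢ: 0.5·1 + 0.5·1; summed, H = 1.000 bits.
Mean RT = a + bH = 340 + 120·1.000 = 460.00 ms.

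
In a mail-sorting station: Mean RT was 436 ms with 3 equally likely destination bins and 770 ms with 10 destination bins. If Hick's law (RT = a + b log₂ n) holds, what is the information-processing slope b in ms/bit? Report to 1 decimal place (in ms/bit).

192.3 ms/bit

b = (RT₂ − RT₁)/(log₂ n₂ − log₂ n₁) = (770 − 436)/(3.3219 − 1.5850) = 192.289 ms/bit.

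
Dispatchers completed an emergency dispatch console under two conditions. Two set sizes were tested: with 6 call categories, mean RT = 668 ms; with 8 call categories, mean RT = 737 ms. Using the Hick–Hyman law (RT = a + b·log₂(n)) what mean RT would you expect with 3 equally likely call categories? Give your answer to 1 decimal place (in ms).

501.7 ms

Solve the two-equation system in a and b:
  b = (737 − 668) / (log₂ 8 − log₂ 6) = 69 / (3 − 2.5850) = 166.250 ms/bit
  a = 668 − 166.250 × 2.5850 = 238.250 ms
Then RT(3) = 238.250 + 166.250 × log₂ 3 = 238.250 + 166.250 × 1.5850 ≈ 501.750 ms.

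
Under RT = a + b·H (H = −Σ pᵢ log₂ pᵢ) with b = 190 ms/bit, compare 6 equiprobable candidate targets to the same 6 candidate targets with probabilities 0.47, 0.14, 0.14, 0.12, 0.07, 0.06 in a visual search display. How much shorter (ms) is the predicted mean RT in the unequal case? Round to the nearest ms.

The RT saving is b·ΔH. Equiprobable H₀ = log₂(6) = 2.5850 bits; with the given probabilities H = 2.1853 bits.
b·(H₀ − H) = 190 × (2.5850 − 2.1853) = 75.93 ms.

76 ms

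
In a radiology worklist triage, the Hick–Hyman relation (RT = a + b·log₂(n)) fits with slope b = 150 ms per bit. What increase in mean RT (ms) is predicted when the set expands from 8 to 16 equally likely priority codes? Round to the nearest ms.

150 ms

The intercept a cancels: ΔRT = b·(log₂ n₂ − log₂ n₁) = b·log₂(n₂/n₁).
log₂(16) − log₂(8) = log₂(16/8) = log₂(2) = 1.
ΔRT = 150 × 1.0000 = 150.000 ms.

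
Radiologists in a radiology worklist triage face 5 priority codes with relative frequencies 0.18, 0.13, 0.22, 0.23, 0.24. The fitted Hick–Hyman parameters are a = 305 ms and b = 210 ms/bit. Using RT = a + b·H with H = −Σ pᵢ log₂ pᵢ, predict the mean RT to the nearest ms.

786 ms

Entropy contributions −pᵢ log₂ pᵢ: 0.4453, 0.3826, 0.4806, 0.4877, 0.4941; sum H = 2.2903 bits.
RT = a + bH = 305 + 210·2.2903 = 785.97 ms.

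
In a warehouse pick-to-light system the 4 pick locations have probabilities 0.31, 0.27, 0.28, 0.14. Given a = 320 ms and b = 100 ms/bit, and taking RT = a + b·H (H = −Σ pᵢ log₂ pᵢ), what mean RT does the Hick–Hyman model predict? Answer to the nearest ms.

H = 0.31·log₂(1/0.31) + 0.27·log₂(1/0.27) + 0.28·log₂(1/0.28) + 0.14·log₂(1/0.14) = 1.9451 bits.
RT = 320 + 100 × 1.9451 = 514.51 ms.

515 ms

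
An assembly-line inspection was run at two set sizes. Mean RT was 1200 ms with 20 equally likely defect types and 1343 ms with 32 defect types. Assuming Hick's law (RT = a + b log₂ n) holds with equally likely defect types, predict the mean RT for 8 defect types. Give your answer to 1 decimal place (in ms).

RT is linear in log₂ n, so two points fix the line:
  b = (1343 − 1200) / (log₂ 32 − log₂ 20) = 143 / (5 − 4.3219) = 210.892 ms/bit
  a = 1200 − 210.892 × 4.3219 = 288.540 ms
Then RT(8) = 288.540 + 210.892 × log₂ 8 = 288.540 + 210.892 × 3 ≈ 921.216 ms.

921.2 ms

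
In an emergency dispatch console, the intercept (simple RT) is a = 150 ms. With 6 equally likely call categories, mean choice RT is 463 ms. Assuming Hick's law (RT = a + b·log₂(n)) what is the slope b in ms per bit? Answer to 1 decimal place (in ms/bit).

121.1 ms/bit

6 alternatives carry log₂ 6 = 2.5850 bits; the choice cost is 463 − 150 = 313 ms, so b = 313/2.5850 = 121.085 ms/bit.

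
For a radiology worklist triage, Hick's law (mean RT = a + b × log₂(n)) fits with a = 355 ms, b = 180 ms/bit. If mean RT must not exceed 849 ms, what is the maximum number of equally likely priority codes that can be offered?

Information budget: (849 − 355)/180 = 2.7444 bits, so n ≤ 2^2.7444 = 6.701 → at most 6.

6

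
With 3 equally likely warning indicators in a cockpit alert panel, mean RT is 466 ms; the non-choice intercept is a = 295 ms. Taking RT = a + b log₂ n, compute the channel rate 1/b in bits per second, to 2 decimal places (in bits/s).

Choice component = 466 − 295 = 171 ms over log₂(3) = 1.5850 bits.
b = 171 / 1.5850 = 107.889 ms/bit, so 1/b = 9.269 bits/s.

9.27 bits/s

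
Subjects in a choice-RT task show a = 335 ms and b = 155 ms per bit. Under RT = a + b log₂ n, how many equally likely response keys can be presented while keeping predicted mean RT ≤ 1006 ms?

20

155·log₂ n ≤ 1006 − 335 = 671, giving log₂ n ≤ 4.3290 and n ≤ 20.099. The largest whole number is 20.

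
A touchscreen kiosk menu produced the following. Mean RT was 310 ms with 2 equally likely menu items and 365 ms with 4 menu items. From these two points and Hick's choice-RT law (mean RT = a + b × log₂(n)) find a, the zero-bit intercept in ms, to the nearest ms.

255 ms

The slope on a log₂ axis is (365 − 310) / (2 − 1) = 55 ms/bit.
a = RT₁ − b·log₂ n₁ = 310 − 55 × 1 = 255.000 ms.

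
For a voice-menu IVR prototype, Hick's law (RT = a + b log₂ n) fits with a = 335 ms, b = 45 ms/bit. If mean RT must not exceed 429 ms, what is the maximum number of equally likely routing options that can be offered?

4

Set 335 + 45·log₂ n ≤ 429 → log₂ n ≤ (429 − 335)/45 = 2.0889.
So n ≤ 2^2.0889 = 4.254; the largest integer n is 4.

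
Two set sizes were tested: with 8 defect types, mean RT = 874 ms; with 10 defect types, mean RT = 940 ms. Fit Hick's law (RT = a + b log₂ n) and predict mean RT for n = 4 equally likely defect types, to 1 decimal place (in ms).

RT is linear in log₂ n, so two points fix the line:
  b = (940 − 874) / (log₂ 10 − log₂ 8) = 66 / (3.3219 − 3) = 205.015 ms/bit
  a = 874 − 205.015 × 3 = 258.956 ms
Then RT(4) = 258.956 + 205.015 × log₂ 4 = 258.956 + 205.015 × 2 ≈ 668.985 ms.

669.0 ms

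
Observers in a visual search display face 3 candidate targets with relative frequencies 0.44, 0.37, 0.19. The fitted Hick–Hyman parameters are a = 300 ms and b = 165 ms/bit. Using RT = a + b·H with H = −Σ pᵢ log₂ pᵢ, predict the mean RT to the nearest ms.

549 ms

Entropy contributions −pᵢ log₂ pᵢ: 0.5211, 0.5307, 0.4552; sum H = 1.5071 bits.
RT = a + bH = 300 + 165·1.5071 = 548.67 ms.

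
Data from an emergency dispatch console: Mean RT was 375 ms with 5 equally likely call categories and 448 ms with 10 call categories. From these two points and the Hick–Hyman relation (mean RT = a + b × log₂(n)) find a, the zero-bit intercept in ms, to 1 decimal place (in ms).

The slope on a log₂ axis is (448 − 375) / (3.3219 − 2.3219) = 73.000 ms/bit.
a = RT₁ − b·log₂ n₁ = 375 − 73.000 × 2.3219 = 205.499 ms.

205.5 ms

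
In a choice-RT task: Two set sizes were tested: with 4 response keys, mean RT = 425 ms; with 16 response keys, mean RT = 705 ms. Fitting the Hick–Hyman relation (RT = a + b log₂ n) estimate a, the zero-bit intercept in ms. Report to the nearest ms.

Slope: b = (705 − 425) / (log₂ 16 − log₂ 4) = 280/2.0000 = 140 ms/bit.
Intercept: a = 425 − 140·log₂(4) = 145.000 ms.

145 ms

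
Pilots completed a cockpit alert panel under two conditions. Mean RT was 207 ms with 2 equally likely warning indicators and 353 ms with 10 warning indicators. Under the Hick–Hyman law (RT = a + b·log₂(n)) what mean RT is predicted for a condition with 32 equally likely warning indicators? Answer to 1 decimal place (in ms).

With log₂ n on the abscissa the relation is linear; from the two conditions:
  b = (353 − 207) / (log₂ 10 − log₂ 2) = 146 / (3.3219 − 1) = 62.879 ms/bit
  a = 207 − 62.879 × 1 = 144.121 ms
Then RT(32) = 144.121 + 62.879 × log₂ 32 = 144.121 + 62.879 × 5 ≈ 458.515 ms.

458.5 ms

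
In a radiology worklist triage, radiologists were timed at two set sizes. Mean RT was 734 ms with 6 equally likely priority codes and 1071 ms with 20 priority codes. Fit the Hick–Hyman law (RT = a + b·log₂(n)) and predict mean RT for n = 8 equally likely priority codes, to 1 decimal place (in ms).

RT is linear in log₂ n, so two points fix the line:
  b = (1071 − 734) / (log₂ 20 − log₂ 6) = 337 / (4.3219 − 2.5850) = 194.017 ms/bit
  a = 734 − 194.017 × 2.5850 = 232.475 ms
Then RT(8) = 232.475 + 194.017 × log₂ 8 = 232.475 + 194.017 × 3 ≈ 814.524 ms.

814.5 ms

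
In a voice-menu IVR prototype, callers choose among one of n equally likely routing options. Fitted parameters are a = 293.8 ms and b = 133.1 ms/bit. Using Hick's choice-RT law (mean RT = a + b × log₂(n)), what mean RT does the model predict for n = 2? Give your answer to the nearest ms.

427 ms

log₂(2) = 1 bits, so RT = 293.8 + 133.1 × 1 ≈ 426.900 ms.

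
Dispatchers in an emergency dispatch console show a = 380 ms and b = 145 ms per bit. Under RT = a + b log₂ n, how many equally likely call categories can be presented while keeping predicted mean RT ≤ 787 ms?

Set 380 + 145·log₂ n ≤ 787 → log₂ n ≤ (787 − 380)/145 = 2.8069.
So n ≤ 2^2.8069 = 6.998; the largest integer n is 6.

6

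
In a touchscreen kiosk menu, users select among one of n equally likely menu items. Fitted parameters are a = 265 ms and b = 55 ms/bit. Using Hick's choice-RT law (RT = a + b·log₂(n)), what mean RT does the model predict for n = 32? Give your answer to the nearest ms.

540 ms

log₂(32) = 5 bits, so RT = 265 + 55 × 5 ≈ 540.000 ms.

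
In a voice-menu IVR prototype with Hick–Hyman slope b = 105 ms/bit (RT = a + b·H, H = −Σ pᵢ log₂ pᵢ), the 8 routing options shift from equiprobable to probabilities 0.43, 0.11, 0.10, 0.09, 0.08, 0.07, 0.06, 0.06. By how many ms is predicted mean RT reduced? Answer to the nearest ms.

Equiprobable entropy H₀ = log₂ 8 = 3.0000 bits.
Skewed entropy H = −Σ pᵢ log₂ pᵢ = 2.5658 bits.
ΔRT = b·(H₀ − H) = 105 × 0.4342 = 45.59 ms.

46 ms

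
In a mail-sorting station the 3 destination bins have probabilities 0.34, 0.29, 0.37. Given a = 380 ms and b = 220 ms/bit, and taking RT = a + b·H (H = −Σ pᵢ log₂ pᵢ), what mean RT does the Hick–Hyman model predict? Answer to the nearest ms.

H = 0.34·log₂(1/0.34) + 0.29·log₂(1/0.29) + 0.37·log₂(1/0.37) = 1.5778 bits.
RT = 380 + 220 × 1.5778 = 727.12 ms.

727 ms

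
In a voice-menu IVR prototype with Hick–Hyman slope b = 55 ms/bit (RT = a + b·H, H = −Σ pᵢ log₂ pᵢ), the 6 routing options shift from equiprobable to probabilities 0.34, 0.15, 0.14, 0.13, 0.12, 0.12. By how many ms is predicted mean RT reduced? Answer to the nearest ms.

Equiprobable entropy H₀ = log₂ 6 = 2.5850 bits.
Skewed entropy H = −Σ pᵢ log₂ pᵢ = 2.4536 bits.
ΔRT = b·(H₀ − H) = 55 × 0.1314 = 7.22 ms.

7 ms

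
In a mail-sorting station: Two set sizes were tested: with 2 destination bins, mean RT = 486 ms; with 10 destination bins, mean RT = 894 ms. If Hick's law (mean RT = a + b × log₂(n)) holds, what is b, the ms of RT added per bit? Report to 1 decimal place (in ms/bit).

175.7 ms/bit

b = (RT₂ − RT₁)/(log₂ n₂ − log₂ n₁) = (894 − 486)/(3.3219 − 1) = 175.716 ms/bit.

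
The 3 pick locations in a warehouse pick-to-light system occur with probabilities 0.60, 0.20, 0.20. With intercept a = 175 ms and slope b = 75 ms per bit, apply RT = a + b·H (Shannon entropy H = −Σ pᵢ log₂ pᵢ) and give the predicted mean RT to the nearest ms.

Entropy contributions −pᵢ log₂ pᵢ: 0.4422, 0.4644, 0.4644; sum H = 1.3710 bits.
RT = a + bH = 175 + 75·1.3710 = 277.82 ms.

278 ms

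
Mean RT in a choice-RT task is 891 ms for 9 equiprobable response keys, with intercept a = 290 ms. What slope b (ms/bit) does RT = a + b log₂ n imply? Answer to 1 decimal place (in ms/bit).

189.6 ms/bit

9 alternatives carry log₂ 9 = 3.1699 bits; the choice cost is 891 − 290 = 601 ms, so b = 601/3.1699 = 189.594 ms/bit.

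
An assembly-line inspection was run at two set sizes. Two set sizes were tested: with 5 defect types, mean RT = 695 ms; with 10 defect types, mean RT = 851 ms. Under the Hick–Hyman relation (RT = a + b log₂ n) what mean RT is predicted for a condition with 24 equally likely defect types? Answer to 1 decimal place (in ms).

With log₂ n on the abscissa the relation is linear; from the two conditions:
  b = (851 − 695) / (log₂ 10 − log₂ 5) = 156 / (3.3219 − 2.3219) = 156.000 ms/bit
  a = 695 − 156.000 × 2.3219 = 332.779 ms
Then RT(24) = 332.779 + 156.000 × log₂ 24 = 332.779 + 156.000 × 4.5850 ≈ 1048.033 ms.

1048.0 ms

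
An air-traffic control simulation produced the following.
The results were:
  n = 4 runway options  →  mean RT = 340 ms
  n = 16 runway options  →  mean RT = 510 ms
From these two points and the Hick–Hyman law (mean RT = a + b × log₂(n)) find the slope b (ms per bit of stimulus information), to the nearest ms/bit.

85 ms/bit

b = (RT₂ − RT₁)/(log₂ n₂ − log₂ n₁) = (510 − 340)/(4 − 2) = 85 ms/bit.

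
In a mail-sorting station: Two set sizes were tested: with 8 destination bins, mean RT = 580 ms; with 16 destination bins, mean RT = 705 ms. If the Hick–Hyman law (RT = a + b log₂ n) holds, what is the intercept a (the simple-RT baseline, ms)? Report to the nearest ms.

205 ms

b = (RT₂ − RT₁)/(log₂ n₂ − log₂ n₁) = (705 − 580)/(4 − 3) = 125 ms/bit.
Intercept: a = 580 − 125·log₂(8) = 205.000 ms.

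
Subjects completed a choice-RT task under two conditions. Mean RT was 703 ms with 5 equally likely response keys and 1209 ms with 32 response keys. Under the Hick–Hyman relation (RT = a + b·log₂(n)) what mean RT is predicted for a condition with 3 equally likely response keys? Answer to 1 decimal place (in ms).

Fit slope and intercept:
  b = (1209 − 703) / (log₂ 32 − log₂ 5) = 506 / (5 − 2.3219) = 188.942 ms/bit
  a = 703 − 188.942 × 2.3219 = 264.290 ms
Then RT(3) = 264.290 + 188.942 × log₂ 3 = 264.290 + 188.942 × 1.5850 ≈ 563.756 ms.

563.8 ms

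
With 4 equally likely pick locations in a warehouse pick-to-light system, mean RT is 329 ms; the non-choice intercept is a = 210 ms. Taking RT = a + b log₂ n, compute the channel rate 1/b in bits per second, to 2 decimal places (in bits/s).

16.81 bits/s

b = (329 − 210)/log₂ 4 = 119/2 = 59.500 ms per bit = 0.05950 s/bit; the reciprocal is 16.807 bits/s.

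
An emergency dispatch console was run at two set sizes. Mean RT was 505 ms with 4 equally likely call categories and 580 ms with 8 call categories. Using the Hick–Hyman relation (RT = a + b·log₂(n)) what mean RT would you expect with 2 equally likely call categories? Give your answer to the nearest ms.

430 ms

Solve the two-equation system in a and b:
  b = (580 − 505) / (log₂ 8 − log₂ 4) = 75 / (3 − 2) = 75 ms/bit
  a = 505 − 75 × 2 = 355 ms
Then RT(2) = 355 + 75 × log₂ 2 = 355 + 75 × 1 ≈ 430.000 ms.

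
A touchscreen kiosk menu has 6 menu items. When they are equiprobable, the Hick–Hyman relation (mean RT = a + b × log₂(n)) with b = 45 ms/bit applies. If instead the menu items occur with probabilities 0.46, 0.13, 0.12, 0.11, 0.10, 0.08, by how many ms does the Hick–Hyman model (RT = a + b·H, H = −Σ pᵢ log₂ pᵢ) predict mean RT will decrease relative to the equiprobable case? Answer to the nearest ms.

Equiprobable entropy H₀ = log₂ 6 = 2.5850 bits.
Skewed entropy H = −Σ pᵢ log₂ pᵢ = 2.2390 bits.
ΔRT = b·(H₀ − H) = 45 × 0.3459 = 15.57 ms.

16 ms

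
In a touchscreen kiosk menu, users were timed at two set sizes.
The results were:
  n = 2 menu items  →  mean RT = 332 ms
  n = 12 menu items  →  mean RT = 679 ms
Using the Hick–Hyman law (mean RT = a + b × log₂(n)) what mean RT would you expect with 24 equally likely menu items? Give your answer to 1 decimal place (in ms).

With log₂ n on the abscissa the relation is linear; from the two conditions:
  b = (679 − 332) / (log₂ 12 − log₂ 2) = 347 / (3.5850 − 1) = 134.238 ms/bit
  a = 332 − 134.238 × 1 = 197.762 ms
Then RT(24) = 197.762 + 134.238 × log₂ 24 = 197.762 + 134.238 × 4.5850 ≈ 813.238 ms.

813.2 ms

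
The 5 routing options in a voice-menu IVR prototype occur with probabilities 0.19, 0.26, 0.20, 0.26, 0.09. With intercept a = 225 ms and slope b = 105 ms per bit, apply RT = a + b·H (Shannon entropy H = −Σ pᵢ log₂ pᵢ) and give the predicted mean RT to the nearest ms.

460 ms

Entropy contributions −pᵢ log₂ pᵢ: 0.4552, 0.5053, 0.4644, 0.5053, 0.3127; sum H = 2.2428 bits.
RT = a + bH = 225 + 105·2.2428 = 460.50 ms.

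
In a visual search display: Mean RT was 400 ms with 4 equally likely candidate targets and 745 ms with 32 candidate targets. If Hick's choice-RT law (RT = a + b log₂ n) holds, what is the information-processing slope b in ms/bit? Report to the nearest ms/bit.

The slope on a log₂ axis is (745 − 400) / (5 − 2) = 115 ms/bit.

115 ms/bit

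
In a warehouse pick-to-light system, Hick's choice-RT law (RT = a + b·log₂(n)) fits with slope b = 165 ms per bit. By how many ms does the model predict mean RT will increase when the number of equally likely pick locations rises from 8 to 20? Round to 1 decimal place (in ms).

Only the slope matters, since a is common to both: ΔRT = b·log₂(n₂/n₁).
log₂(20) − log₂(8) = 4.3219 − 3 = 1.3219.
ΔRT = 165 × 1.3219 = 218.118 ms.

218.1 ms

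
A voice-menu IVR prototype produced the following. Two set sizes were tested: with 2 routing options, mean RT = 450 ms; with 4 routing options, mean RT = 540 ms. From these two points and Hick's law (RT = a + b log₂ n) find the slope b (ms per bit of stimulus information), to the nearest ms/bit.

The slope on a log₂ axis is (540 − 450) / (2 − 1) = 90 ms/bit.

90 ms/bit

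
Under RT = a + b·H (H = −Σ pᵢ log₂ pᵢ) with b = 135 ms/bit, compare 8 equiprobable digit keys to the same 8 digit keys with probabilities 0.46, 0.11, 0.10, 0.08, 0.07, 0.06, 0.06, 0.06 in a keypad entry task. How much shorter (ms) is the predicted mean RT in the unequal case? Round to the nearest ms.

Equiprobable entropy H₀ = log₂ 8 = 3.0000 bits.
Skewed entropy H = −Σ pᵢ log₂ pᵢ = 2.4885 bits.
ΔRT = b·(H₀ − H) = 135 × 0.5115 = 69.06 ms.

69 ms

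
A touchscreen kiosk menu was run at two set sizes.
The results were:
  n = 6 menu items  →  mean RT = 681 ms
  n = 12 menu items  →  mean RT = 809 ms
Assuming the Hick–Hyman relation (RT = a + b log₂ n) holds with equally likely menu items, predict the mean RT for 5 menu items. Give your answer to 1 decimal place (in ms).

647.3 ms

RT is linear in log₂ n, so two points fix the line:
  b = (809 − 681) / (log₂ 12 − log₂ 6) = 128 / (3.5850 − 2.5850) = 128.000 ms/bit
  a = 681 − 128.000 × 2.5850 = 350.125 ms
Then RT(5) = 350.125 + 128.000 × log₂ 5 = 350.125 + 128.000 × 2.3219 ≈ 647.332 ms.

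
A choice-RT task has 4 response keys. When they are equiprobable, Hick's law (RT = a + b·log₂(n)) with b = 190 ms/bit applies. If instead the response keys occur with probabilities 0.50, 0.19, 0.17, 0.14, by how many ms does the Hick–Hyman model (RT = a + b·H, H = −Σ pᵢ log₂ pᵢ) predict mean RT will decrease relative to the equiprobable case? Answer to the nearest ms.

The RT saving is b·ΔH. Equiprobable H₀ = log₂(4) = 2.0000 bits; with the given probabilities H = 1.7869 bits.
b·(H₀ − H) = 190 × (2.0000 − 1.7869) = 40.48 ms.

40 ms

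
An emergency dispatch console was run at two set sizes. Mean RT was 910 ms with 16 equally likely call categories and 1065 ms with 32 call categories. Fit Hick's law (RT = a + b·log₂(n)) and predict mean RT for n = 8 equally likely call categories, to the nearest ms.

Fit slope and intercept:
  b = (1065 − 910) / (log₂ 32 − log₂ 16) = 155 / (5 − 4) = 155 ms/bit
  a = 910 − 155 × 4 = 290 ms
Then RT(8) = 290 + 155 × log₂ 8 = 290 + 155 × 3 ≈ 755.000 ms.

755 ms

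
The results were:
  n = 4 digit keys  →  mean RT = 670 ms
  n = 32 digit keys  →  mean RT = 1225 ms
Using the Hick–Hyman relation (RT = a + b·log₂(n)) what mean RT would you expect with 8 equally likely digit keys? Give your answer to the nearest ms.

855 ms

Fit slope and intercept:
  b = (1225 − 670) / (log₂ 32 − log₂ 4) = 555 / (5 − 2) = 185 ms/bit
  a = 670 − 185 × 2 = 300 ms
Then RT(8) = 300 + 185 × log₂ 8 = 300 + 185 × 3 ≈ 855.000 ms.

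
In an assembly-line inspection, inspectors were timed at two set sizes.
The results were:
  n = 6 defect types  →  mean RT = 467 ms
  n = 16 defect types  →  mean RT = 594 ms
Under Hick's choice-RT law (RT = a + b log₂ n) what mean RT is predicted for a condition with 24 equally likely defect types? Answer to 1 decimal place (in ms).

646.5 ms

Fit slope and intercept:
  b = (594 − 467) / (log₂ 16 − log₂ 6) = 127 / (4 − 2.5850) = 89.750 ms/bit
  a = 467 − 89.750 × 2.5850 = 234.999 ms
Then RT(24) = 234.999 + 89.750 × log₂ 24 = 234.999 + 89.750 × 4.5850 ≈ 646.501 ms.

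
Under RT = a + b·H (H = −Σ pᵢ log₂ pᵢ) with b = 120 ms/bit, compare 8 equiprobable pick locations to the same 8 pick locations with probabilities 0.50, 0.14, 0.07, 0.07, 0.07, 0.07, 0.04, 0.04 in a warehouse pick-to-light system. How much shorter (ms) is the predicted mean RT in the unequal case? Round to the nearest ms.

The RT saving is b·ΔH. Equiprobable H₀ = log₂(8) = 3.0000 bits; with the given probabilities H = 2.3428 bits.
b·(H₀ − H) = 120 × (3.0000 − 2.3428) = 78.86 ms.

79 ms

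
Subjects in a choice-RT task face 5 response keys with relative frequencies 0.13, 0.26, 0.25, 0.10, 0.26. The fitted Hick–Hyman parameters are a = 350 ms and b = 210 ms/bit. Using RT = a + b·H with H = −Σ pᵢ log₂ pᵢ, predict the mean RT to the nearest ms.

817 ms

Entropy contributions −pᵢ log₂ pᵢ: 0.3826, 0.5053, 0.5000, 0.3322, 0.5053; sum H = 2.2254 bits.
RT = a + bH = 350 + 210·2.2254 = 817.34 ms.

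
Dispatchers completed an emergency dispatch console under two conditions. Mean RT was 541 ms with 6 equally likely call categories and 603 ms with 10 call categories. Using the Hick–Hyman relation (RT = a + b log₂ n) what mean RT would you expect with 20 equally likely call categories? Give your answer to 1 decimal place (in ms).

687.1 ms

With log₂ n on the abscissa the relation is linear; from the two conditions:
  b = (603 − 541) / (log₂ 10 − log₂ 6) = 62 / (3.3219 − 2.5850) = 84.129 ms/bit
  a = 541 − 84.129 × 2.5850 = 323.530 ms
Then RT(20) = 323.530 + 84.129 × log₂ 20 = 323.530 + 84.129 × 4.3219 ≈ 687.129 ms.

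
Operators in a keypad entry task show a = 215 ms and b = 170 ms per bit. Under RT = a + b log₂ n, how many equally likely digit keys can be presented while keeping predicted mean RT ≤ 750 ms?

8

Information budget: (750 − 215)/170 = 3.1471 bits, so n ≤ 2^3.1471 = 8.858 → at most 8.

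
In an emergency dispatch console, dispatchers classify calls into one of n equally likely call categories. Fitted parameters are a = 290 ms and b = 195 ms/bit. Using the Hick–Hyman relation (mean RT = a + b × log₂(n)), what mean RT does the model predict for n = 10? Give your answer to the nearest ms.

938 ms

log₂(10) = 3.3219 bits, so RT = 290 + 195 × 3.3219 ≈ 937.776 ms.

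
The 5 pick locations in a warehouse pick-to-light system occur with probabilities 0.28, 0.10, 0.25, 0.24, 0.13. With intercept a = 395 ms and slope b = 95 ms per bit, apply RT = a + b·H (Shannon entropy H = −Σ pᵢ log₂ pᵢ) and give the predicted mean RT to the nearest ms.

606 ms

Entropy contributions −pᵢ log₂ pᵢ: 0.5142, 0.3322, 0.5000, 0.4941, 0.3826; sum H = 2.2232 bits.
RT = a + bH = 395 + 95·2.2232 = 606.20 ms.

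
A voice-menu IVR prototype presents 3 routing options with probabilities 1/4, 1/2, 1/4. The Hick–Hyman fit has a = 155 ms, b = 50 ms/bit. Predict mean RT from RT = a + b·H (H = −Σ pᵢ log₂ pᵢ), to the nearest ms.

H = −Σ pᵢ log₂ pᵢ = 0.25·2 + 0.5·1 + 0.25·2 = 1.500 bits.
RT = 155 + 50 × 1.500 = 230.00 ms.

230 ms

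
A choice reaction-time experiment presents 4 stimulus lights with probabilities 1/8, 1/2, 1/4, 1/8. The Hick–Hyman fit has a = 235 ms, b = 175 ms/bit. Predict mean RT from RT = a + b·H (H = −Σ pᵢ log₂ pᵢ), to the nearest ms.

H = −Σ pᵢ log₂ pᵢ = 0.125·3 + 0.5·1 + 0.25·2 + 0.125·3 = 1.750 bits.
RT = 235 + 175 × 1.750 = 541.25 ms.

541 ms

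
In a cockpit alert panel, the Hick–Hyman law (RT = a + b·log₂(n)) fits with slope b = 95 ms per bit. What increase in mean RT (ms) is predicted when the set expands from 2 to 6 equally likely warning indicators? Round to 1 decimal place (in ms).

ΔRT = (a + b log₂ n₂) − (a + b log₂ n₁) = b·(log₂ n₂ − log₂ n₁).
log₂(6) − log₂(2) = 2.5850 − 1 = 1.5850.
ΔRT = 95 × 1.5850 = 150.571 ms.

150.6 ms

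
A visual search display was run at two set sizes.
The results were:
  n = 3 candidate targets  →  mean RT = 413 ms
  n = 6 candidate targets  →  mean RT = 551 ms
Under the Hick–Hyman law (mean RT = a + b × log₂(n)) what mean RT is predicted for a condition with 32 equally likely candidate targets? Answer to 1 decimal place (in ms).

With log₂ n on the abscissa the relation is linear; from the two conditions:
  b = (551 − 413) / (log₂ 6 − log₂ 3) = 138 / (2.5850 − 1.5850) = 138.000 ms/bit
  a = 413 − 138.000 × 1.5850 = 194.275 ms
Then RT(32) = 194.275 + 138.000 × log₂ 32 = 194.275 + 138.000 × 5 ≈ 884.275 ms.

884.3 ms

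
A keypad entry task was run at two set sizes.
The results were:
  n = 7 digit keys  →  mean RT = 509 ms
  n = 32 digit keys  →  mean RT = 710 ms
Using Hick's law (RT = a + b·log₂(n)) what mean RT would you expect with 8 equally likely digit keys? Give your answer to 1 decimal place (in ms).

526.7 ms

Solve the two-equation system in a and b:
  b = (710 − 509) / (log₂ 32 − log₂ 7) = 201 / (5 − 2.8074) = 91.670 ms/bit
  a = 509 − 91.670 × 2.8074 = 251.649 ms
Then RT(8) = 251.649 + 91.670 × log₂ 8 = 251.649 + 91.670 × 3 ≈ 526.660 ms.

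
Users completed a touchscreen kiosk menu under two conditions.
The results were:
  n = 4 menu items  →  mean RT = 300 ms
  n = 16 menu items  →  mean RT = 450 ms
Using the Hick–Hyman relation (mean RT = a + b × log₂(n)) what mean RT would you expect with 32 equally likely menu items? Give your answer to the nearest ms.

525 ms

Fit slope and intercept:
  b = (450 − 300) / (log₂ 16 − log₂ 4) = 150 / (4 − 2) = 75 ms/bit
  a = 300 − 75 × 2 = 150 ms
Then RT(32) = 150 + 75 × log₂ 32 = 150 + 75 × 5 ≈ 525.000 ms.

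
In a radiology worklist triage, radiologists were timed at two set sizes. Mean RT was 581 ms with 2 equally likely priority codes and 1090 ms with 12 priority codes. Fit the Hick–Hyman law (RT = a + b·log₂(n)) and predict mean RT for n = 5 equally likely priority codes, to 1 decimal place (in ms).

841.3 ms

With log₂ n on the abscissa the relation is linear; from the two conditions:
  b = (1090 − 581) / (log₂ 12 − log₂ 2) = 509 / (3.5850 − 1) = 196.908 ms/bit
  a = 581 − 196.908 × 1 = 384.092 ms
Then RT(5) = 384.092 + 196.908 × log₂ 5 = 384.092 + 196.908 × 2.3219 ≈ 841.298 ms.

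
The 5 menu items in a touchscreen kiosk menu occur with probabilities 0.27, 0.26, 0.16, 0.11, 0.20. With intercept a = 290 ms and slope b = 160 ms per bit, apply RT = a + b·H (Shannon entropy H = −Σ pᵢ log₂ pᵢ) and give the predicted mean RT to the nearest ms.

H = 0.27·log₂(1/0.27) + 0.26·log₂(1/0.26) + 0.16·log₂(1/0.16) + 0.11·log₂(1/0.11) + 0.20·log₂(1/0.20) = 2.2530 bits.
RT = 290 + 160 × 2.2530 = 650.48 ms.

650 ms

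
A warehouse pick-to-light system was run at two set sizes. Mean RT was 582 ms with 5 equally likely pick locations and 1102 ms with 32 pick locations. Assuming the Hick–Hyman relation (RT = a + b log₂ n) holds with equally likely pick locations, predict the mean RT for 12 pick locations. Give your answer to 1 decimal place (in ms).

Fit slope and intercept:
  b = (1102 − 582) / (log₂ 32 − log₂ 5) = 520 / (5 − 2.3219) = 194.170 ms/bit
  a = 582 − 194.170 × 2.3219 = 131.152 ms
Then RT(12) = 131.152 + 194.170 × log₂ 12 = 131.152 + 194.170 × 3.5850 ≈ 827.243 ms.

827.2 ms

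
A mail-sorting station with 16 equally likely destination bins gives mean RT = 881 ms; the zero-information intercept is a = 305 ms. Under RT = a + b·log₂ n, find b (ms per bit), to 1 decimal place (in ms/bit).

144.0 ms/bit

16 alternatives carry log₂ 16 = 4 bits; the choice cost is 881 − 305 = 576 ms, so b = 576/4 = 144.000 ms/bit.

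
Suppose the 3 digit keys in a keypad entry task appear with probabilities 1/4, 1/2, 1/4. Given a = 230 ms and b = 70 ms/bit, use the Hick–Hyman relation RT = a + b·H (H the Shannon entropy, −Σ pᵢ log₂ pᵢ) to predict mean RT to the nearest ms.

Each term −pᵢ log₂ pᵢ: 0.25·2 + 0.5·1 + 0.25·2; summed, H = 1.500 bits.
Mean RT = a + bH = 230 + 70·1.500 = 335.00 ms.

335 ms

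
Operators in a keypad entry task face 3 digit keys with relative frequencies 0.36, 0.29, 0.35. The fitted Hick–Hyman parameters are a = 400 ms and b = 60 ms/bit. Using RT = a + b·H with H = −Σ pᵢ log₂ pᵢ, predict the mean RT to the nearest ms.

495 ms

Entropy contributions −pᵢ log₂ pᵢ: 0.5306, 0.5179, 0.5301; sum H = 1.5786 bits.
RT = a + bH = 400 + 60·1.5786 = 494.72 ms.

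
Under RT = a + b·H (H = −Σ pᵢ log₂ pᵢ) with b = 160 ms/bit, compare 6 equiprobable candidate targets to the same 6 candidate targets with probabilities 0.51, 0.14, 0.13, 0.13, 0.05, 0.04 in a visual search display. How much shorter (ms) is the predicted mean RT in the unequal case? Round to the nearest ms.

Equiprobable entropy H₀ = log₂ 6 = 2.5850 bits.
Skewed entropy H = −Σ pᵢ log₂ pᵢ = 2.0597 bits.
ΔRT = b·(H₀ − H) = 160 × 0.5253 = 84.05 ms.

84 ms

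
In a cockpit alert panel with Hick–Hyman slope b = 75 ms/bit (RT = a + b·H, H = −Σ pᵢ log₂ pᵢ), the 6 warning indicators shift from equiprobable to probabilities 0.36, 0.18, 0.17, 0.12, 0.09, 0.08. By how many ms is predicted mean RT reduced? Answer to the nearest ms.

15 ms

Equiprobable entropy H₀ = log₂ 6 = 2.5850 bits.
Skewed entropy H = −Σ pᵢ log₂ pᵢ = 2.3817 bits.
ΔRT = b·(H₀ − H) = 75 × 0.2032 = 15.24 ms.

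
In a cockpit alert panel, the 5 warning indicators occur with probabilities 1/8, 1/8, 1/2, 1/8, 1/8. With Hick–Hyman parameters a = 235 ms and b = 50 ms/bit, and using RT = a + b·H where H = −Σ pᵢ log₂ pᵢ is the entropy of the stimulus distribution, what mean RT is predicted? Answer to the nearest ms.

335 ms

H = −Σ pᵢ log₂ pᵢ = 0.125·3 + 0.125·3 + 0.5·1 + 0.125·3 + 0.125·3 = 2.000 bits.
RT = 235 + 50 × 2.000 = 335.00 ms.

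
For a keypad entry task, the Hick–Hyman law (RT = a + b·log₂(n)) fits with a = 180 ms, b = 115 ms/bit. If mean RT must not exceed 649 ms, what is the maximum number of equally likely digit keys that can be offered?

115·log₂ n ≤ 649 − 180 = 469, giving log₂ n ≤ 4.0783 and n ≤ 16.892. The largest whole number is 16.

16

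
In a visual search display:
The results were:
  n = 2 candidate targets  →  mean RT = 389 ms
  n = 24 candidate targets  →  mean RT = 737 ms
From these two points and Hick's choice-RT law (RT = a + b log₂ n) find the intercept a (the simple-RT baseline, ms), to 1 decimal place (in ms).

291.9 ms

b = (RT₂ − RT₁)/(log₂ n₂ − log₂ n₁) = (737 − 389)/(4.5850 − 1) = 97.072 ms/bit.
a = RT₁ − b·log₂ n₁ = 389 − 97.072 × 1 = 291.928 ms.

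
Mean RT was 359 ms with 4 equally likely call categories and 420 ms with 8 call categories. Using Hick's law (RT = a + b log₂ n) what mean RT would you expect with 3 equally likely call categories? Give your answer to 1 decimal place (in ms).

Solve the two-equation system in a and b:
  b = (420 − 359) / (log₂ 8 − log₂ 4) = 61 / (3 − 2) = 61.000 ms/bit
  a = 359 − 61.000 × 2 = 237.000 ms
Then RT(3) = 237.000 + 61.000 × log₂ 3 = 237.000 + 61.000 × 1.5850 ≈ 333.683 ms.

333.7 ms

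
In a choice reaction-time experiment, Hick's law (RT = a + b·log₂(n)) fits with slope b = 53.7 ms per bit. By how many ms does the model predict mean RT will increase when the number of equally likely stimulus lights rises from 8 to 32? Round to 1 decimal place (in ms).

107.4 ms

The intercept a cancels: ΔRT = b·(log₂ n₂ − log₂ n₁) = b·log₂(n₂/n₁).
log₂(32) − log₂(8) = log₂(32/8) = log₂(4) = 2.
ΔRT = 53.7 × 2.0000 = 107.400 ms.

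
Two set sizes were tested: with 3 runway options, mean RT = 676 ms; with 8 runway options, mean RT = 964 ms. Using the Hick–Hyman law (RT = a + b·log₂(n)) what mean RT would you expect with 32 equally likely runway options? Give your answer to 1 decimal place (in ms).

Solve the two-equation system in a and b:
  b = (964 − 676) / (log₂ 8 − log₂ 3) = 288 / (3 − 1.5850) = 203.528 ms/bit
  a = 676 − 203.528 × 1.5850 = 353.415 ms
Then RT(32) = 353.415 + 203.528 × log₂ 32 = 353.415 + 203.528 × 5 ≈ 1371.056 ms.

1371.1 ms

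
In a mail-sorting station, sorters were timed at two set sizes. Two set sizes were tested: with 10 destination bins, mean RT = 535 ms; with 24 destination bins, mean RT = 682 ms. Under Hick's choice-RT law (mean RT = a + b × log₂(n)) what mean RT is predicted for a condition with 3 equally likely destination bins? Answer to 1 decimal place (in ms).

332.8 ms

With log₂ n on the abscissa the relation is linear; from the two conditions:
  b = (682 − 535) / (log₂ 24 − log₂ 10) = 147 / (4.5850 − 3.3219) = 116.386 ms/bit
  a = 535 − 116.386 × 3.3219 = 148.373 ms
Then RT(3) = 148.373 + 116.386 × log₂ 3 = 148.373 + 116.386 × 1.5850 ≈ 332.841 ms.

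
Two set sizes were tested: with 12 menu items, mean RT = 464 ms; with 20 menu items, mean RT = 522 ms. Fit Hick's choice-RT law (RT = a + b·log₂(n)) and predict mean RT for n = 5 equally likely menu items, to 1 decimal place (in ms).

364.6 ms

With log₂ n on the abscissa the relation is linear; from the two conditions:
  b = (522 − 464) / (log₂ 20 − log₂ 12) = 58 / (4.3219 − 3.5850) = 78.701 ms/bit
  a = 464 − 78.701 × 3.5850 = 181.860 ms
Then RT(5) = 181.860 + 78.701 × log₂ 5 = 181.860 + 78.701 × 2.3219 ≈ 364.598 ms.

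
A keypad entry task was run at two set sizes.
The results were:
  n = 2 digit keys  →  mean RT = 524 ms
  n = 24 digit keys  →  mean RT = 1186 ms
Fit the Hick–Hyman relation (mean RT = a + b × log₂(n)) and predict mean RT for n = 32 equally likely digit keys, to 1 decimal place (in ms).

RT is linear in log₂ n, so two points fix the line:
  b = (1186 − 524) / (log₂ 24 − log₂ 2) = 662 / (4.5850 − 1) = 184.660 ms/bit
  a = 524 − 184.660 × 1 = 339.340 ms
Then RT(32) = 339.340 + 184.660 × log₂ 32 = 339.340 + 184.660 × 5 ≈ 1262.641 ms.

1262.6 ms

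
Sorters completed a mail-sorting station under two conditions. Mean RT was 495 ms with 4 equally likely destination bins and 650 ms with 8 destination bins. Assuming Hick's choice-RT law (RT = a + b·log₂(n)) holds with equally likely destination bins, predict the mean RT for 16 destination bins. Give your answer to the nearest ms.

RT is linear in log₂ n, so two points fix the line:
  b = (650 − 495) / (log₂ 8 − log₂ 4) = 155 / (3 − 2) = 155 ms/bit
  a = 495 − 155 × 2 = 185 ms
Then RT(16) = 185 + 155 × log₂ 16 = 185 + 155 × 4 ≈ 805.000 ms.

805 ms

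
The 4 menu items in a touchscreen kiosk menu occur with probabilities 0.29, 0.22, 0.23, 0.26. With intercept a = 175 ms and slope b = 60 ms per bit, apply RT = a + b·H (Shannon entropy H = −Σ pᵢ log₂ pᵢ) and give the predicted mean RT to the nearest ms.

294 ms

Entropy contributions −pᵢ log₂ pᵢ: 0.5179, 0.4806, 0.4877, 0.5053; sum H = 1.9914 bits.
RT = a + bH = 175 + 60·1.9914 = 294.49 ms.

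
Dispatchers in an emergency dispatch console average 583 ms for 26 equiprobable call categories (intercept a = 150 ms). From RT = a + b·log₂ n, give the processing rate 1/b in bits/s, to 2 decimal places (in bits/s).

Choice component = 583 − 150 = 433 ms over log₂(26) = 4.7004 bits.
b = 433 / 4.7004 = 92.119 ms/bit, so 1/b = 10.856 bits/s.

10.86 bits/s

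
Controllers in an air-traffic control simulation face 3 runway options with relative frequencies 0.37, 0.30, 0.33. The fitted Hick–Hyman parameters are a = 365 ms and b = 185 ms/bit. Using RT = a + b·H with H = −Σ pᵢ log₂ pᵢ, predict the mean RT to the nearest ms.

657 ms

Entropy contributions −pᵢ log₂ pᵢ: 0.5307, 0.5211, 0.5278; sum H = 1.5796 bits.
RT = a + bH = 365 + 185·1.5796 = 657.23 ms.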